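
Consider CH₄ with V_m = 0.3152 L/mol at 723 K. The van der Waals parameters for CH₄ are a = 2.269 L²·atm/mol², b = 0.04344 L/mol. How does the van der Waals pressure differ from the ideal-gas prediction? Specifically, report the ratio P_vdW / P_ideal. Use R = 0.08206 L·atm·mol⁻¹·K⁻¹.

P_vdW / P_ideal ≈ 1.039

Ideal: P_ideal = RT/V_m = (0.08206)(723)/0.3152 = 188.228 atm
vdW: P = RT/(V_m − b) − a/V_m² = 59.3294/0.271760 − 2.269/0.0993510 = 218.315 − 22.8382 = 195.477 atm
Ratio = 195.477/188.228 = 1.039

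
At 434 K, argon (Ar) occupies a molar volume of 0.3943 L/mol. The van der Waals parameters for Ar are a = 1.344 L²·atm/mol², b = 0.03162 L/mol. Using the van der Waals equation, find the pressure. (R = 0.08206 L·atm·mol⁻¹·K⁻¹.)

P = RT/(V_m − b) − a/V_m²
RT/(V_m − b) = (0.08206)(434)/(0.3943 − 0.03162) = 35.614/0.36268 = 98.197 atm
a/V_m² = 1.344/(0.3943)² = 8.6446 atm
P = 98.197 − 8.6446 = 89.55 atm

P ≈ 89.55 atm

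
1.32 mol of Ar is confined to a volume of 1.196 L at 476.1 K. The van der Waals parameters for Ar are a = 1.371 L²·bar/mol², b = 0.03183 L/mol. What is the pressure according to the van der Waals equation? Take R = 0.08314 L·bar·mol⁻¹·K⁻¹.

P ≈ 43.61 bar

P = nRT/(V − nb) − a n²/V²
nRT/(V − nb) = (1.32)(0.08314)(476.1)/(1.196 − 1.32×0.03183) = 52.249/1.1540 = 45.276 bar
a n²/V² = (1.371)(1.32)²/(1.196)² = 1.6700 bar
P = 45.276 − 1.6700 = 43.61 bar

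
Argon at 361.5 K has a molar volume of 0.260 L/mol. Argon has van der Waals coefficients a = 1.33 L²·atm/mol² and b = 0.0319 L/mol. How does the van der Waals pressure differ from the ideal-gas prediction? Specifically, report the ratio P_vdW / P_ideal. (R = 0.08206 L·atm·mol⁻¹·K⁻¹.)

P_vdW / P_ideal ≈ 0.9674

Ideal: P_ideal = RT/V_m = (0.08206)(361.5)/0.260 = 114.095 atm
vdW: P = RT/(V_m − b) − a/V_m² = 29.6647/0.228100 − 1.33/0.0676000 = 130.051 − 19.6746 = 110.376 atm
Ratio = 110.376/114.095 = 0.9674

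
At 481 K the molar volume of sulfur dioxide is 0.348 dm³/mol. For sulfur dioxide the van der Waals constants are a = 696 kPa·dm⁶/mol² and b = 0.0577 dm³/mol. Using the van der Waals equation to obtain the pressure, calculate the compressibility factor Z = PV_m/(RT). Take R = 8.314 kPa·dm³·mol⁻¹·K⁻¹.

Z ≈ 0.6986

P = RT/(V_m − b) − a/V_m² = (8.314)(481)/(0.348 − 0.0577) − 696/(0.348)²
  = 3999.0/0.29030 − 5747.1 = 13775 − 5747.1 = 8028 kPa
Z = PV_m/(RT) = (8028)(0.348)/((8.314)(481)) = 2793.7/3999.0 = 0.6986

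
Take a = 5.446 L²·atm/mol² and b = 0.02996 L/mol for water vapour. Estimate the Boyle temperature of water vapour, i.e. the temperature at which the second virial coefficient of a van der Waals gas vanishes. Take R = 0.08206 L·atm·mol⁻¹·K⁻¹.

For a van der Waals gas the second virial coefficient B₂ = b − a/(RT) vanishes at T_B = a/(Rb).
T_B = 5.446/(0.08206×0.02996) = 5.446/0.0024585 = 2215 K

T_B ≈ 2215 K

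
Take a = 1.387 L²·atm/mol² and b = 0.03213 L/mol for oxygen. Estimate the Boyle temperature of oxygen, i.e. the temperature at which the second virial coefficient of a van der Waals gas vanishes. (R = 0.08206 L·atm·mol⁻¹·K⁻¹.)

T_B ≈ 526.1 K

For a van der Waals gas the second virial coefficient B₂ = b − a/(RT) vanishes at T_B = a/(Rb).
T_B = 1.387/(0.08206×0.03213) = 1.387/0.0026366 = 526.1 K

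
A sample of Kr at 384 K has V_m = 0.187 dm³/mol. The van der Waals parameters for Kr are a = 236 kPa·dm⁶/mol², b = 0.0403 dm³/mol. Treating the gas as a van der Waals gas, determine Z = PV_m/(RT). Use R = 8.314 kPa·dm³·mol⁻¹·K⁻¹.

Z ≈ 0.8794

P = RT/(V_m − b) − a/V_m² = (8.314)(384)/(0.187 − 0.0403) − 236/(0.187)²
  = 3192.6/0.14670 − 6748.8 = 21763 − 6748.8 = 15014 kPa
Z = PV_m/(RT) = (15014)(0.187)/((8.314)(384)) = 2807.6/3192.6 = 0.8794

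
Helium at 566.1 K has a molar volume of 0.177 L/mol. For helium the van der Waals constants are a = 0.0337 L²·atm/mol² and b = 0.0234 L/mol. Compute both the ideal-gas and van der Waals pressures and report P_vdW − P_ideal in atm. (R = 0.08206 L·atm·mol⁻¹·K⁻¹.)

ΔP ≈ 38.91 atm

Ideal: P_ideal = RT/V_m = (0.08206)(566.1)/0.177 = 262.453 atm
vdW: P = RT/(V_m − b) − a/V_m² = 46.4542/0.153600 − 0.0337/0.0313290 = 302.436 − 1.07568 = 301.360 atm
ΔP = 301.360 − 262.453 = 38.91 atm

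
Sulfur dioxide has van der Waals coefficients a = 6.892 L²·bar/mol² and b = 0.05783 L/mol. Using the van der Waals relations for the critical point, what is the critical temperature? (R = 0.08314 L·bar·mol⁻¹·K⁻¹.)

For a van der Waals gas, T_c = 8a/(27Rb).
T_c = 8×6.892/(27×0.08314×0.05783) = 55.136/0.12982 = 424.7 K

T_c ≈ 424.7 K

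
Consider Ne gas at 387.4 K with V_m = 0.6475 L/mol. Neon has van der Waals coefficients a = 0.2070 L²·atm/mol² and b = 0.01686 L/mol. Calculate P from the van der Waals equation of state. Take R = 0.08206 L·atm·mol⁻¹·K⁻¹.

P ≈ 49.92 atm

P = RT/(V_m − b) − a/V_m²
RT/(V_m − b) = (0.08206)(387.4)/(0.6475 − 0.01686) = 31.790/0.63064 = 50.409 atm
a/V_m² = 0.2070/(0.6475)² = 0.49373 atm
P = 50.409 − 0.49373 = 49.92 atm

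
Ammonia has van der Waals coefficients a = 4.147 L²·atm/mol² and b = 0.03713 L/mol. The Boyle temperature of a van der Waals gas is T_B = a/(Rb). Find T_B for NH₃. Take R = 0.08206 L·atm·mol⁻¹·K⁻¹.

T_B ≈ 1361 K

For a van der Waals gas the second virial coefficient B₂ = b − a/(RT) vanishes at T_B = a/(Rb).
T_B = 4.147/(0.08206×0.03713) = 4.147/0.0030469 = 1361 K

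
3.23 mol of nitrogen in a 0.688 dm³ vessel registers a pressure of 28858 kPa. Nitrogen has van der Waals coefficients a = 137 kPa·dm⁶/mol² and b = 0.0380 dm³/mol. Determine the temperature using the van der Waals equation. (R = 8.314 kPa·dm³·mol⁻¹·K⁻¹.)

T ≈ 671.0 K

T = (P + a n²/V²)(V − nb)/(nR)
P + a n²/V² = 28858 + (137)(3.23)²/(0.688)² = 31878 kPa
V − nb = 0.688 − (3.23)(0.0380) = 0.56526 dm³
T = (31878)(0.56526)/((3.23)(8.314)) = 671.0 K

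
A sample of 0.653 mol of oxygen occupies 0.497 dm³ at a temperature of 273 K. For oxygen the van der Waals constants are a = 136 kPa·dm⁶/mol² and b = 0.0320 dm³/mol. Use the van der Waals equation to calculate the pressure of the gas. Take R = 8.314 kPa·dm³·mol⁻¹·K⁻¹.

P ≈ 2878 kPa

P = nRT/(V − nb) − a n²/V²
nRT/(V − nb) = (0.653)(8.314)(273)/(0.497 − 0.653×0.0320) = 1482.1/0.47610 = 3113.0 kPa
a n²/V² = (136)(0.653)²/(0.497)² = 234.78 kPa
P = 3113.0 − 234.78 = 2878 kPa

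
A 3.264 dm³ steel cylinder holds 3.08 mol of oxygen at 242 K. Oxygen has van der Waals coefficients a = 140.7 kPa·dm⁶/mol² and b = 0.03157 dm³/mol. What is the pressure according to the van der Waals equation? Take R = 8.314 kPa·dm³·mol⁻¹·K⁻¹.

P = nRT/(V − nb) − a n²/V²
nRT/(V − nb) = (3.08)(8.314)(242)/(3.264 − 3.08×0.03157) = 6196.9/3.1668 = 1956.8 kPa
a n²/V² = (140.7)(3.08)²/(3.264)² = 125.28 kPa
P = 1956.8 − 125.28 = 1832 kPa

P ≈ 1832 kPa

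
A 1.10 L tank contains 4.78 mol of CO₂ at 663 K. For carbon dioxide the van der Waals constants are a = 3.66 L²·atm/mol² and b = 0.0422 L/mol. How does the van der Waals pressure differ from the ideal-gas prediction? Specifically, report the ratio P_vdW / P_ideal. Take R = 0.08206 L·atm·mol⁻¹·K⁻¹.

P_vdW / P_ideal ≈ 0.9322

Ideal: P_ideal = nRT/V = (4.78)(0.08206)(663)/1.10 = 236.418 atm
vdW: P = nRT/(V − nb) − a n²/V² = 260.060/0.898284 − 83.6251/1.21000 = 289.508 − 69.1117 = 220.396 atm
Ratio = 220.396/236.418 = 0.9322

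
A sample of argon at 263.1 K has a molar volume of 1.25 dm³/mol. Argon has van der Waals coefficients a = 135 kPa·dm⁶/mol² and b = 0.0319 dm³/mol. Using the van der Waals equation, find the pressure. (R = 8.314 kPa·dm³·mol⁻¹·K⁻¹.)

P = RT/(V_m − b) − a/V_m²
RT/(V_m − b) = (8.314)(263.1)/(1.25 − 0.0319) = 2187.4/1.2181 = 1795.7 kPa
a/V_m² = 135/(1.25)² = 86.400 kPa
P = 1795.7 − 86.400 = 1709 kPa

P ≈ 1709 kPa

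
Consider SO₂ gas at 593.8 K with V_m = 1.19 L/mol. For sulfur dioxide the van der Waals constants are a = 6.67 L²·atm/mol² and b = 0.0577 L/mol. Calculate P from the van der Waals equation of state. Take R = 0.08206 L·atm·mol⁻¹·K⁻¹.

P = RT/(V_m − b) − a/V_m²
RT/(V_m − b) = (0.08206)(593.8)/(1.19 − 0.0577) = 48.727/1.1323 = 43.034 atm
a/V_m² = 6.67/(1.19)² = 4.7101 atm
P = 43.034 − 4.7101 = 38.32 atm

P ≈ 38.32 atm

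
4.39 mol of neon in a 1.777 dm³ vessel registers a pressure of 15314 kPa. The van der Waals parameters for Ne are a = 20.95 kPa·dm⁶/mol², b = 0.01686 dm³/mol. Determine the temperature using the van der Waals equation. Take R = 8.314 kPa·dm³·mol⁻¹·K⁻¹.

T ≈ 720.5 K

T = (P + a n²/V²)(V − nb)/(nR)
P + a n²/V² = 15314 + (20.95)(4.39)²/(1.777)² = 15442 kPa
V − nb = 1.777 − (4.39)(0.01686) = 1.7030 dm³
T = (15442)(1.7030)/((4.39)(8.314)) = 720.5 K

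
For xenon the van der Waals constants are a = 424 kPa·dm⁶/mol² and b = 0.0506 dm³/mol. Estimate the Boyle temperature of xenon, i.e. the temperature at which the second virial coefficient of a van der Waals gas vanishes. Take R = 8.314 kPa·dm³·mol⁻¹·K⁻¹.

T_B ≈ 1008 K

For a van der Waals gas the second virial coefficient B₂ = b − a/(RT) vanishes at T_B = a/(Rb).
T_B = 424/(8.314×0.0506) = 424/0.42069 = 1008 K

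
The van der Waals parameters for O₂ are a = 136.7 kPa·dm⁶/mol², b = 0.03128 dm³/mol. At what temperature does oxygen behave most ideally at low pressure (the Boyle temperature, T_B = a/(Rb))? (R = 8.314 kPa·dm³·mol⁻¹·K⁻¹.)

For a van der Waals gas the second virial coefficient B₂ = b − a/(RT) vanishes at T_B = a/(Rb).
T_B = 136.7/(8.314×0.03128) = 136.7/0.26006 = 525.6 K

T_B ≈ 525.6 K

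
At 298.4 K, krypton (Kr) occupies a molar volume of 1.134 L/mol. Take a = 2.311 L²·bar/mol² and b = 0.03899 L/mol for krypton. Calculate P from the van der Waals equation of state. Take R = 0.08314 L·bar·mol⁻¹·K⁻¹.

P = RT/(V_m − b) − a/V_m²
RT/(V_m − b) = (0.08314)(298.4)/(1.134 − 0.03899) = 24.809/1.0950 = 22.657 bar
a/V_m² = 2.311/(1.134)² = 1.7971 bar
P = 22.657 − 1.7971 = 20.86 bar

P ≈ 20.86 bar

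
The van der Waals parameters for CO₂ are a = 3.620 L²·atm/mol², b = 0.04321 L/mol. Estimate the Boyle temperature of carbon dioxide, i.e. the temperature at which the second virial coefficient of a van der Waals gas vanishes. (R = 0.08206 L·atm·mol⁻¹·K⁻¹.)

For a van der Waals gas the second virial coefficient B₂ = b − a/(RT) vanishes at T_B = a/(Rb).
T_B = 3.620/(0.08206×0.04321) = 3.620/0.0035458 = 1021 K

T_B ≈ 1021 K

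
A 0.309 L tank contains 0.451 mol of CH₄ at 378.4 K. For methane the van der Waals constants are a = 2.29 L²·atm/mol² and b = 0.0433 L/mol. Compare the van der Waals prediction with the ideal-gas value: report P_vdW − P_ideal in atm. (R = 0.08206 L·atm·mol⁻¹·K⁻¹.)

ΔP ≈ -1.821 atm

Ideal: P_ideal = nRT/V = (0.451)(0.08206)(378.4)/0.309 = 45.3211 atm
vdW: P = nRT/(V − nb) − a n²/V² = 14.0042/0.289472 − 0.465788/0.0954810 = 48.3784 − 4.87833 = 43.5001 atm
ΔP = 43.5001 − 45.3211 = -1.821 atm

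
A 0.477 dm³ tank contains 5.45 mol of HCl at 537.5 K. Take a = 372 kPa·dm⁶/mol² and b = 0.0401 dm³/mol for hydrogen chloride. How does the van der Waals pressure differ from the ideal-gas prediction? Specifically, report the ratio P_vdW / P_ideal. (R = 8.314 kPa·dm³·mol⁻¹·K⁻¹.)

P_vdW / P_ideal ≈ 0.8945

Ideal: P_ideal = nRT/V = (5.45)(8.314)(537.5)/0.477 = 51058.3 kPa
vdW: P = nRT/(V − nb) − a n²/V² = 24354.8/0.258455 − 11049.3/0.227529 = 94232.3 − 48562.2 = 45670.1 kPa
Ratio = 45670.1/51058.3 = 0.8945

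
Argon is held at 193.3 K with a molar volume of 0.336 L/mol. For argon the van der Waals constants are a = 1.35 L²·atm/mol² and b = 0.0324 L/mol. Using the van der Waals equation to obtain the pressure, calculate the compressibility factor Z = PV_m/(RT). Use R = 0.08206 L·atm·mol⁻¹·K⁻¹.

Z ≈ 0.8534

P = RT/(V_m − b) − a/V_m² = (0.08206)(193.3)/(0.336 − 0.0324) − 1.35/(0.336)²
  = 15.862/0.30360 − 11.958 = 52.246 − 11.958 = 40.288 atm
Z = PV_m/(RT) = (40.288)(0.336)/((0.08206)(193.3)) = 13.537/15.862 = 0.8534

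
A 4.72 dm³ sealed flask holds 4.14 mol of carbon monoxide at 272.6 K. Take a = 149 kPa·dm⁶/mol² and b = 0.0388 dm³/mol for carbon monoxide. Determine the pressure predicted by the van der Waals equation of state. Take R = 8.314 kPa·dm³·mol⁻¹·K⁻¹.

P ≈ 1943 kPa

P = nRT/(V − nb) − a n²/V²
nRT/(V − nb) = (4.14)(8.314)(272.6)/(4.72 − 4.14×0.0388) = 9382.9/4.5594 = 2057.9 kPa
a n²/V² = (149)(4.14)²/(4.72)² = 114.63 kPa
P = 2057.9 − 114.63 = 1943 kPa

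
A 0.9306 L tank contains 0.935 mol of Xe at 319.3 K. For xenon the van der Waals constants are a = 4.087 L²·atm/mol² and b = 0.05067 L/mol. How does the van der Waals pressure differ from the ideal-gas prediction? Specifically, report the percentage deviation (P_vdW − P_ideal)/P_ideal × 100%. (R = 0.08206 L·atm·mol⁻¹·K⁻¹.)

-10.31 %

Ideal: P_ideal = nRT/V = (0.935)(0.08206)(319.3)/0.9306 = 26.3256 atm
vdW: P = nRT/(V − nb) − a n²/V² = 24.4986/0.883224 − 3.57296/0.866016 = 27.7377 − 4.12574 = 23.6120 atm
% deviation = (23.6120 − 26.3256)/26.3256 × 100% = -10.31%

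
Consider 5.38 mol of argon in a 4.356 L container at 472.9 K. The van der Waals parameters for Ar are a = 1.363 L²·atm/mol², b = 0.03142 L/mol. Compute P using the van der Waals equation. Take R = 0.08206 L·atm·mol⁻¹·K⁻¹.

P = nRT/(V − nb) − a n²/V²
nRT/(V − nb) = (5.38)(0.08206)(472.9)/(4.356 − 5.38×0.03142) = 208.78/4.1870 = 49.864 atm
a n²/V² = (1.363)(5.38)²/(4.356)² = 2.0791 atm
P = 49.864 − 2.0791 = 47.78 atm

P ≈ 47.78 atm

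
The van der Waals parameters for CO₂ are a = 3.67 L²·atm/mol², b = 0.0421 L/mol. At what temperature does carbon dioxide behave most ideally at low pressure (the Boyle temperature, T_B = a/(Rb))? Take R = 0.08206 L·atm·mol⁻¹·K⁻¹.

T_B ≈ 1062 K

For a van der Waals gas the second virial coefficient B₂ = b − a/(RT) vanishes at T_B = a/(Rb).
T_B = 3.67/(0.08206×0.0421) = 3.67/0.0034547 = 1062 K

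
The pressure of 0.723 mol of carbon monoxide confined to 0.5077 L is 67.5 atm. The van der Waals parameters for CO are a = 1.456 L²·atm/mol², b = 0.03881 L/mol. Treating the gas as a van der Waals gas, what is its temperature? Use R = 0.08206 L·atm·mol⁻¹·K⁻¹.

T ≈ 569.6 K

T = (P + a n²/V²)(V − nb)/(nR)
P + a n²/V² = 67.5 + (1.456)(0.723)²/(0.5077)² = 70.453 atm
V − nb = 0.5077 − (0.723)(0.03881) = 0.47964 L
T = (70.453)(0.47964)/((0.723)(0.08206)) = 569.6 K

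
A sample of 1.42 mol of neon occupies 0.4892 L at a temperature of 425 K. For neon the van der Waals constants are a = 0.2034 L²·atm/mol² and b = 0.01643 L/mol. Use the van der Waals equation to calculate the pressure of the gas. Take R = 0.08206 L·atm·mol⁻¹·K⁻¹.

P = nRT/(V − nb) − a n²/V²
nRT/(V − nb) = (1.42)(0.08206)(425)/(0.4892 − 1.42×0.01643) = 49.523/0.46587 = 106.30 atm
a n²/V² = (0.2034)(1.42)²/(0.4892)² = 1.7138 atm
P = 106.30 − 1.7138 = 104.6 atm

P ≈ 104.6 atm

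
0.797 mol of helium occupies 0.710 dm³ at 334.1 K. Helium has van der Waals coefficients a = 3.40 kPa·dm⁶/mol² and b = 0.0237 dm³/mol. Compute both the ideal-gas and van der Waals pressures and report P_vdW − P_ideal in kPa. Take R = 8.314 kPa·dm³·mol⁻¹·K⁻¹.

Ideal: P_ideal = nRT/V = (0.797)(8.314)(334.1)/0.710 = 3118.07 kPa
vdW: P = nRT/(V − nb) − a n²/V² = 2213.83/0.691111 − 2.15971/0.504100 = 3203.29 − 4.28429 = 3199.01 kPa
ΔP = 3199.01 − 3118.07 = 80.9 kPa

ΔP ≈ 80.9 kPa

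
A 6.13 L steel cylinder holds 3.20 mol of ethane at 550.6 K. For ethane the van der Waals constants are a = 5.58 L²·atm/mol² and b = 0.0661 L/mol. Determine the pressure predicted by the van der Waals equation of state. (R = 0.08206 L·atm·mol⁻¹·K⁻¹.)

P = nRT/(V − nb) − a n²/V²
nRT/(V − nb) = (3.20)(0.08206)(550.6)/(6.13 − 3.20×0.0661) = 144.58/5.9185 = 24.428 atm
a n²/V² = (5.58)(3.20)²/(6.13)² = 1.5206 atm
P = 24.428 − 1.5206 = 22.91 atm

P ≈ 22.91 atm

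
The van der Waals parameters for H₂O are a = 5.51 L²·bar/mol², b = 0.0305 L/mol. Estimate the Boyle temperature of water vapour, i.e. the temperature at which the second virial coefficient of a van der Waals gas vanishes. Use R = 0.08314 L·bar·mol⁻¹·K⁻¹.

For a van der Waals gas the second virial coefficient B₂ = b − a/(RT) vanishes at T_B = a/(Rb).
T_B = 5.51/(0.08314×0.0305) = 5.51/0.0025358 = 2173 K

T_B ≈ 2173 K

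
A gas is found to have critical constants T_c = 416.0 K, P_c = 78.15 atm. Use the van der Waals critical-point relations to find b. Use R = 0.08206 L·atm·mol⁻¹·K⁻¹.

b ≈ 0.05460 L/mol

From T_c = 8a/(27Rb) and P_c = a/(27b²): b = R T_c/(8 P_c).
b = (0.08206)(416.0)/(8×78.15) = 34.137/625.20 = 0.05460 L/mol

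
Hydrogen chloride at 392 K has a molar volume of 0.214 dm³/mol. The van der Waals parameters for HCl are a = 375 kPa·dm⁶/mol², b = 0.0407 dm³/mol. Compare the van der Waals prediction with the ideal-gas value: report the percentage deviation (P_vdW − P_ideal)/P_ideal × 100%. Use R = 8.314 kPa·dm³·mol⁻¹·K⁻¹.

Ideal: P_ideal = RT/V_m = (8.314)(392)/0.214 = 15229.4 kPa
vdW: P = RT/(V_m − b) − a/V_m² = 3259.09/0.173300 − 375/0.0457960 = 18806.1 − 8188.49 = 10617.6 kPa
% deviation = (10617.6 − 15229.4)/15229.4 × 100% = -30.28%

-30.28 %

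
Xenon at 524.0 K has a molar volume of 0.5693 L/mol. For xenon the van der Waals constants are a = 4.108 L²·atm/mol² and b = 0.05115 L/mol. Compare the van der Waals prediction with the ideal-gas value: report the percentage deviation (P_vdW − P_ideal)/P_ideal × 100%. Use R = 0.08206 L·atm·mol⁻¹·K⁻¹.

-6.91 %

Ideal: P_ideal = RT/V_m = (0.08206)(524.0)/0.5693 = 75.5304 atm
vdW: P = RT/(V_m − b) − a/V_m² = 42.9994/0.518150 − 4.108/0.324102 = 82.9864 − 12.6750 = 70.3114 atm
% deviation = (70.3114 − 75.5304)/75.5304 × 100% = -6.91%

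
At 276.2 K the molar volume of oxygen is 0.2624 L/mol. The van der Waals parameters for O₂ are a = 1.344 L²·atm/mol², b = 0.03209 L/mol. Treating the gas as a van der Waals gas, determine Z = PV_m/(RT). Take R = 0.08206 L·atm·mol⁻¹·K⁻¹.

P = RT/(V_m − b) − a/V_m² = (0.08206)(276.2)/(0.2624 − 0.03209) − 1.344/(0.2624)²
  = 22.665/0.23031 − 19.520 = 98.411 − 19.520 = 78.891 atm
Z = PV_m/(RT) = (78.891)(0.2624)/((0.08206)(276.2)) = 20.701/22.665 = 0.9133

Z ≈ 0.9133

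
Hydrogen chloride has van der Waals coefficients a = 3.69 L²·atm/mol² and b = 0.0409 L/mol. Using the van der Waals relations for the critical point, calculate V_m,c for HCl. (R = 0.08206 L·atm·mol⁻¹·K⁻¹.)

For a van der Waals gas, V_m,c = 3b.
V_m,c = 3×0.0409 = 0.1227 L/mol

V_m,c ≈ 0.1227 L/mol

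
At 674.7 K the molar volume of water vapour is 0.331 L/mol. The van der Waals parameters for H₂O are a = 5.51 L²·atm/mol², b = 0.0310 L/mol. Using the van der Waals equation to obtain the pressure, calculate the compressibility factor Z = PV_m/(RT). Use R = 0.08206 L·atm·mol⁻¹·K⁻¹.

Z ≈ 0.8027

P = RT/(V_m − b) − a/V_m² = (0.08206)(674.7)/(0.331 − 0.0310) − 5.51/(0.331)²
  = 55.366/0.30000 − 50.292 = 184.55 − 50.292 = 134.26 atm
Z = PV_m/(RT) = (134.26)(0.331)/((0.08206)(674.7)) = 44.440/55.366 = 0.8027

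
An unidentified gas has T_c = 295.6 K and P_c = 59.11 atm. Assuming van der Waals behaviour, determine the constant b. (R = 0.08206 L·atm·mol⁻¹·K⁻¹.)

b ≈ 0.05130 L/mol

From T_c = 8a/(27Rb) and P_c = a/(27b²): b = R T_c/(8 P_c).
b = (0.08206)(295.6)/(8×59.11) = 24.257/472.88 = 0.05130 L/mol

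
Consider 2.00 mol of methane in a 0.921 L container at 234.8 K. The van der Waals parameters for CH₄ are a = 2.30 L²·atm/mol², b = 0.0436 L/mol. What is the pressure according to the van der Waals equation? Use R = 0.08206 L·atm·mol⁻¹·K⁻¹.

P = nRT/(V − nb) − a n²/V²
nRT/(V − nb) = (2.00)(0.08206)(234.8)/(0.921 − 2.00×0.0436) = 38.535/0.83380 = 46.216 atm
a n²/V² = (2.30)(2.00)²/(0.921)² = 10.846 atm
P = 46.216 − 10.846 = 35.37 atm

P ≈ 35.37 atm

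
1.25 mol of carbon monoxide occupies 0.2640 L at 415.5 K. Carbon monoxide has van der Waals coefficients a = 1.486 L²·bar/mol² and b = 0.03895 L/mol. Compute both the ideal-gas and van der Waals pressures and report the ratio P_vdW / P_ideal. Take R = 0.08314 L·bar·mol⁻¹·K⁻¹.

Ideal: P_ideal = nRT/V = (1.25)(0.08314)(415.5)/0.2640 = 163.564 bar
vdW: P = nRT/(V − nb) − a n²/V² = 43.1808/0.215313 − 2.32188/0.0696960 = 200.549 − 33.3144 = 167.235 bar
Ratio = 167.235/163.564 = 1.022

P_vdW / P_ideal ≈ 1.022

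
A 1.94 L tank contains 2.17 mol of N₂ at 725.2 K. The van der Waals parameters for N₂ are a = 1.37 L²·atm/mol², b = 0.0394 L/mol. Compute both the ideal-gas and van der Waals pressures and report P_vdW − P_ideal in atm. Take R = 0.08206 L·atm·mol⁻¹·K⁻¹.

ΔP ≈ 1.355 atm

Ideal: P_ideal = nRT/V = (2.17)(0.08206)(725.2)/1.94 = 66.5652 atm
vdW: P = nRT/(V − nb) − a n²/V² = 129.137/1.85450 − 6.45119/3.76360 = 69.6344 − 1.71410 = 67.9203 atm
ΔP = 67.9203 − 66.5652 = 1.355 atm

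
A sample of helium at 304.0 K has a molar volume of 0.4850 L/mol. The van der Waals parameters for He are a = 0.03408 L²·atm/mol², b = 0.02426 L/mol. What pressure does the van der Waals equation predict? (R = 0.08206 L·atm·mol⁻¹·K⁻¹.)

P ≈ 54.00 atm

P = RT/(V_m − b) − a/V_m²
RT/(V_m − b) = (0.08206)(304.0)/(0.4850 − 0.02426) = 24.946/0.46074 = 54.143 atm
a/V_m² = 0.03408/(0.4850)² = 0.14488 atm
P = 54.143 − 0.14488 = 54.00 atm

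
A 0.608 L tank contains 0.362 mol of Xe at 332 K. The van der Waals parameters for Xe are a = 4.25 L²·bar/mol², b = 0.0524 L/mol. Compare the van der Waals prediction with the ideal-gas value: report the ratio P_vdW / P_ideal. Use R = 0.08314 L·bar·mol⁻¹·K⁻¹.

P_vdW / P_ideal ≈ 0.9405

Ideal: P_ideal = nRT/V = (0.362)(0.08314)(332)/0.608 = 16.4344 bar
vdW: P = nRT/(V − nb) − a n²/V² = 9.99210/0.589031 − 0.556937/0.369664 = 16.9636 − 1.50660 = 15.4570 bar
Ratio = 15.4570/16.4344 = 0.9405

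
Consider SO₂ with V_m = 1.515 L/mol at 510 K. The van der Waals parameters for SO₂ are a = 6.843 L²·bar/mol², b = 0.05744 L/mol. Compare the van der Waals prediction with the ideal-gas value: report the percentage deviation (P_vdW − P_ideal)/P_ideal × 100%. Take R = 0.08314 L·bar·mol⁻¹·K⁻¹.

Ideal: P_ideal = RT/V_m = (0.08314)(510)/1.515 = 27.9877 bar
vdW: P = RT/(V_m − b) − a/V_m² = 42.4014/1.45756 − 6.843/2.29523 = 29.0907 − 2.98140 = 26.1093 bar
% deviation = (26.1093 − 27.9877)/27.9877 × 100% = -6.71%

-6.71 %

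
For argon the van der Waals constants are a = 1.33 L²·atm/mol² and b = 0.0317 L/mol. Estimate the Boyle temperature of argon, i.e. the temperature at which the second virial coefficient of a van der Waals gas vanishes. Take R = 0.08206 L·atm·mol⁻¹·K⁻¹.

For a van der Waals gas the second virial coefficient B₂ = b − a/(RT) vanishes at T_B = a/(Rb).
T_B = 1.33/(0.08206×0.0317) = 1.33/0.0026013 = 511.3 K

T_B ≈ 511.3 K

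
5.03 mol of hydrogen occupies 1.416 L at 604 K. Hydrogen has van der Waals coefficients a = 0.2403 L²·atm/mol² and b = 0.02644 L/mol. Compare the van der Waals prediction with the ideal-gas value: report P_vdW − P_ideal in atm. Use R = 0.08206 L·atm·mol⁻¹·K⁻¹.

ΔP ≈ 15.22 atm

Ideal: P_ideal = nRT/V = (5.03)(0.08206)(604)/1.416 = 176.065 atm
vdW: P = nRT/(V − nb) − a n²/V² = 249.308/1.28301 − 6.07981/2.00506 = 194.315 − 3.03223 = 191.283 atm
ΔP = 191.283 − 176.065 = 15.22 atm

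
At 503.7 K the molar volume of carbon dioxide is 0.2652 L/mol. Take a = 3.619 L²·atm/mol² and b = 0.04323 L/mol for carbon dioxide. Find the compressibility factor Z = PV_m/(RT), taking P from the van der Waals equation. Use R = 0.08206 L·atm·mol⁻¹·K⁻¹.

Z ≈ 0.8646

P = RT/(V_m − b) − a/V_m² = (0.08206)(503.7)/(0.2652 − 0.04323) − 3.619/(0.2652)²
  = 41.334/0.22197 − 51.457 = 186.21 − 51.457 = 134.75 atm
Z = PV_m/(RT) = (134.75)(0.2652)/((0.08206)(503.7)) = 35.736/41.334 = 0.8646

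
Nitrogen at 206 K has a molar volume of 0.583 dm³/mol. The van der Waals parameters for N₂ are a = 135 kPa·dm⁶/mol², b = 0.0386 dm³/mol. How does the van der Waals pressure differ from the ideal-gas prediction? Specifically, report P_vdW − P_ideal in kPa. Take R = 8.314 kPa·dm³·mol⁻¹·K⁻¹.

ΔP ≈ -188.9 kPa

Ideal: P_ideal = RT/V_m = (8.314)(206)/0.583 = 2937.71 kPa
vdW: P = RT/(V_m − b) − a/V_m² = 1712.68/0.544400 − 135/0.339889 = 3146.00 − 397.188 = 2748.81 kPa
ΔP = 2748.81 − 2937.71 = -188.9 kPa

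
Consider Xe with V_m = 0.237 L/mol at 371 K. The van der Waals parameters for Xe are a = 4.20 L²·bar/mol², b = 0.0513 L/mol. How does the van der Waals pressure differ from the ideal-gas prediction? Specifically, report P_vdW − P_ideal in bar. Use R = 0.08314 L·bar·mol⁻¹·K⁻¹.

ΔP ≈ -38.82 bar

Ideal: P_ideal = RT/V_m = (0.08314)(371)/0.237 = 130.147 bar
vdW: P = RT/(V_m − b) − a/V_m² = 30.8449/0.185700 − 4.20/0.0561690 = 166.101 − 74.7743 = 91.327 bar
ΔP = 91.327 − 130.147 = -38.82 bar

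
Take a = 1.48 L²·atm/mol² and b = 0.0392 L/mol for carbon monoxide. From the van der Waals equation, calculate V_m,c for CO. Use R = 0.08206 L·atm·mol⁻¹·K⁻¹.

V_m,c ≈ 0.1176 L/mol

For a van der Waals gas, V_m,c = 3b.
V_m,c = 3×0.0392 = 0.1176 L/mol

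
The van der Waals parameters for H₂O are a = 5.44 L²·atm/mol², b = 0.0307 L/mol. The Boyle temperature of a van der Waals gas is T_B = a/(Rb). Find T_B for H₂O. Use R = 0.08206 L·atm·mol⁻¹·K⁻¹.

For a van der Waals gas the second virial coefficient B₂ = b − a/(RT) vanishes at T_B = a/(Rb).
T_B = 5.44/(0.08206×0.0307) = 5.44/0.0025192 = 2159 K

T_B ≈ 2159 K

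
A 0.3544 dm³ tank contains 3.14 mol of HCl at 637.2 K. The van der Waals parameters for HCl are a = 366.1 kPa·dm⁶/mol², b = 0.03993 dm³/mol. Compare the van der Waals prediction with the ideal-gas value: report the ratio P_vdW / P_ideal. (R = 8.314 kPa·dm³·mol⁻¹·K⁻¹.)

Ideal: P_ideal = nRT/V = (3.14)(8.314)(637.2)/0.3544 = 46937.7 kPa
vdW: P = nRT/(V − nb) − a n²/V² = 16634.7/0.229020 − 3609.60/0.125599 = 72634.3 − 28739.1 = 43895.2 kPa
Ratio = 43895.2/46937.7 = 0.9352

P_vdW / P_ideal ≈ 0.9352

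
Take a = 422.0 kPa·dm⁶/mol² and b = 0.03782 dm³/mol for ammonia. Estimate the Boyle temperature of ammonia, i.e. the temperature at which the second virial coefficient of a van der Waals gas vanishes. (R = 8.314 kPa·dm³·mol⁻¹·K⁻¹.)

T_B ≈ 1342 K

For a van der Waals gas the second virial coefficient B₂ = b − a/(RT) vanishes at T_B = a/(Rb).
T_B = 422.0/(8.314×0.03782) = 422.0/0.31444 = 1342 K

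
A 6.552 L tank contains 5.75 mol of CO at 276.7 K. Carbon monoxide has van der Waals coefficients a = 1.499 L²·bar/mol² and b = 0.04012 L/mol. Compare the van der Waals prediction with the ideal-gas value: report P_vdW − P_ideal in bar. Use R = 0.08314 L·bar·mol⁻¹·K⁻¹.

ΔP ≈ -0.418 bar

Ideal: P_ideal = nRT/V = (5.75)(0.08314)(276.7)/6.552 = 20.1889 bar
vdW: P = nRT/(V − nb) − a n²/V² = 132.278/6.32131 − 49.5607/42.9287 = 20.9257 − 1.15449 = 19.7712 bar
ΔP = 19.7712 − 20.1889 = -0.418 bar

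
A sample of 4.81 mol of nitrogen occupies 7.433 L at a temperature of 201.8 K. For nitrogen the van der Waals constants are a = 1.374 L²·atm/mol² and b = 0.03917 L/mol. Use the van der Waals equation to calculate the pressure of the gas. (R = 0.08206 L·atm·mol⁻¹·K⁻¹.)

P ≈ 10.42 atm

P = nRT/(V − nb) − a n²/V²
nRT/(V − nb) = (4.81)(0.08206)(201.8)/(7.433 − 4.81×0.03917) = 79.652/7.2446 = 10.995 atm
a n²/V² = (1.374)(4.81)²/(7.433)² = 0.57537 atm
P = 10.995 − 0.57537 = 10.42 atm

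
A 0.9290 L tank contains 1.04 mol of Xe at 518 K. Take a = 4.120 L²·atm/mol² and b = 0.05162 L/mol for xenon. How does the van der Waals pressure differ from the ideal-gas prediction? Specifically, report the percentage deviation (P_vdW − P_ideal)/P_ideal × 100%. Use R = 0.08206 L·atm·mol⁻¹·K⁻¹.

Ideal: P_ideal = nRT/V = (1.04)(0.08206)(518)/0.9290 = 47.5860 atm
vdW: P = nRT/(V − nb) − a n²/V² = 44.2074/0.875315 − 4.45619/0.863041 = 50.5046 − 5.16336 = 45.3412 atm
% deviation = (45.3412 − 47.5860)/47.5860 × 100% = -4.72%

-4.72 %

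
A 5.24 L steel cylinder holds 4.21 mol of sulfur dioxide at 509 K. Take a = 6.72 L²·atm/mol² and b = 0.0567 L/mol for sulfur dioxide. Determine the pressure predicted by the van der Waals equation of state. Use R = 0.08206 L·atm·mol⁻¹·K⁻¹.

P ≈ 30.82 atm

P = nRT/(V − nb) − a n²/V²
nRT/(V − nb) = (4.21)(0.08206)(509)/(5.24 − 4.21×0.0567) = 175.85/5.0013 = 35.161 atm
a n²/V² = (6.72)(4.21)²/(5.24)² = 4.3378 atm
P = 35.161 − 4.3378 = 30.82 atm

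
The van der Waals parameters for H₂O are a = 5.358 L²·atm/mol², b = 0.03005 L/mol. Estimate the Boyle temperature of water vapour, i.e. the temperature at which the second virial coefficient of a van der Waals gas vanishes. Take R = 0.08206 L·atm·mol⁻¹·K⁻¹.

For a van der Waals gas the second virial coefficient B₂ = b − a/(RT) vanishes at T_B = a/(Rb).
T_B = 5.358/(0.08206×0.03005) = 5.358/0.0024659 = 2173 K

T_B ≈ 2173 K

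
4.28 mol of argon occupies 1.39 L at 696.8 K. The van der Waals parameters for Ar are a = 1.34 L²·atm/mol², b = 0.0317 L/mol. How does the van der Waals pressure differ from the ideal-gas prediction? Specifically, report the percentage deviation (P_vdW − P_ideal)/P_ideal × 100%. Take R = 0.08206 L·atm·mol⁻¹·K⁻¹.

3.60 %

Ideal: P_ideal = nRT/V = (4.28)(0.08206)(696.8)/1.39 = 176.063 atm
vdW: P = nRT/(V − nb) − a n²/V² = 244.728/1.25432 − 24.5467/1.93210 = 195.108 − 12.7047 = 182.403 atm
% deviation = (182.403 − 176.063)/176.063 × 100% = 3.60%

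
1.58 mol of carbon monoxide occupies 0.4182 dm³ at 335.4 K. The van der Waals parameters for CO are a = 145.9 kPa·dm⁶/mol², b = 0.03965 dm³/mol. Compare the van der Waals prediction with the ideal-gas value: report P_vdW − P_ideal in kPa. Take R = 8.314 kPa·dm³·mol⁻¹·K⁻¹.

ΔP ≈ -226 kPa

Ideal: P_ideal = nRT/V = (1.58)(8.314)(335.4)/0.4182 = 10535.3 kPa
vdW: P = nRT/(V − nb) − a n²/V² = 4405.85/0.355553 − 364.225/0.174891 = 12391.5 − 2082.58 = 10308.9 kPa
ΔP = 10308.9 − 10535.3 = -226 kPa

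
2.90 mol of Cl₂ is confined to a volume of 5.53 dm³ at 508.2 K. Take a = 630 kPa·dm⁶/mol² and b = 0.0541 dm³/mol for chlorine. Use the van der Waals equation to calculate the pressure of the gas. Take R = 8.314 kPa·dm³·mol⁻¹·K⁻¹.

P ≈ 2107 kPa

P = nRT/(V − nb) − a n²/V²
nRT/(V − nb) = (2.90)(8.314)(508.2)/(5.53 − 2.90×0.0541) = 12253/5.3731 = 2280.4 kPa
a n²/V² = (630)(2.90)²/(5.53)² = 173.26 kPa
P = 2280.4 − 173.26 = 2107 kPa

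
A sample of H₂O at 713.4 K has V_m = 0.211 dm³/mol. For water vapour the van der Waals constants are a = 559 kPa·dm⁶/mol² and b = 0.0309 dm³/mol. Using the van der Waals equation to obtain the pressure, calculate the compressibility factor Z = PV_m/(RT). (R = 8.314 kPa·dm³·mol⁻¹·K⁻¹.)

Z ≈ 0.7249

P = RT/(V_m − b) − a/V_m² = (8.314)(713.4)/(0.211 − 0.0309) − 559/(0.211)²
  = 5931.2/0.18010 − 12556 = 32933 − 12556 = 20377 kPa
Z = PV_m/(RT) = (20377)(0.211)/((8.314)(713.4)) = 4299.5/5931.2 = 0.7249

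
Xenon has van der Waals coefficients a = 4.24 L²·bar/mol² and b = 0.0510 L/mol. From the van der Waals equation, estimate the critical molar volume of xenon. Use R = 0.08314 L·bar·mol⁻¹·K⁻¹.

For a van der Waals gas, V_m,c = 3b.
V_m,c = 3×0.0510 = 0.1530 L/mol

V_m,c ≈ 0.1530 L/mol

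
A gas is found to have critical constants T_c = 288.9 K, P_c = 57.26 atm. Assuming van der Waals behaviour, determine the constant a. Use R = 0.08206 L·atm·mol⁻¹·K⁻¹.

From T_c = 8a/(27Rb) and P_c = a/(27b²): a = 27 R² T_c²/(64 P_c).
a = 27×(0.08206)²×(288.9)²/(64×57.26) = 15175/3664.6 = 4.141 L²·atm/mol²

a ≈ 4.141 L²·atm/mol²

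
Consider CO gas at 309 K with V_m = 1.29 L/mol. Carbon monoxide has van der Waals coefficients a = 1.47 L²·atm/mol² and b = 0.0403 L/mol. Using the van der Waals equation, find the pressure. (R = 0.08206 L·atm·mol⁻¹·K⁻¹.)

P ≈ 19.41 atm

P = RT/(V_m − b) − a/V_m²
RT/(V_m − b) = (0.08206)(309)/(1.29 − 0.0403) = 25.357/1.2497 = 20.290 atm
a/V_m² = 1.47/(1.29)² = 0.88336 atm
P = 20.290 − 0.88336 = 19.41 atm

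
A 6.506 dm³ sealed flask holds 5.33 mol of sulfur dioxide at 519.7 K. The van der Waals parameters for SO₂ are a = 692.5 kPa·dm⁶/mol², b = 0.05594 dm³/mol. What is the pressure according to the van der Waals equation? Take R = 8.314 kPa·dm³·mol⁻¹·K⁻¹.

P ≈ 3245 kPa

P = nRT/(V − nb) − a n²/V²
nRT/(V − nb) = (5.33)(8.314)(519.7)/(6.506 − 5.33×0.05594) = 23030/6.2078 = 3709.8 kPa
a n²/V² = (692.5)(5.33)²/(6.506)² = 464.78 kPa
P = 3709.8 − 464.78 = 3245 kPa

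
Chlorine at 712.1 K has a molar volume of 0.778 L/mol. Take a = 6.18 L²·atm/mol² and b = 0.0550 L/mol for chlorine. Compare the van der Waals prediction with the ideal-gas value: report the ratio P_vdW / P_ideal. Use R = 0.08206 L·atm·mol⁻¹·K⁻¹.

P_vdW / P_ideal ≈ 0.9401

Ideal: P_ideal = RT/V_m = (0.08206)(712.1)/0.778 = 75.1092 atm
vdW: P = RT/(V_m − b) − a/V_m² = 58.4349/0.723000 − 6.18/0.605284 = 80.8228 − 10.2101 = 70.6127 atm
Ratio = 70.6127/75.1092 = 0.9401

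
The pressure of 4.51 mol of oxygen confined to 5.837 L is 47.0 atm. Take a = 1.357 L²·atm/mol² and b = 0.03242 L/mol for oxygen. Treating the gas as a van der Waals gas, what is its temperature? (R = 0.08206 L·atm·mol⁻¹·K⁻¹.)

T = (P + a n²/V²)(V − nb)/(nR)
P + a n²/V² = 47.0 + (1.357)(4.51)²/(5.837)² = 47.810 atm
V − nb = 5.837 − (4.51)(0.03242) = 5.6908 L
T = (47.810)(5.6908)/((4.51)(0.08206)) = 735.2 K

T ≈ 735.2 K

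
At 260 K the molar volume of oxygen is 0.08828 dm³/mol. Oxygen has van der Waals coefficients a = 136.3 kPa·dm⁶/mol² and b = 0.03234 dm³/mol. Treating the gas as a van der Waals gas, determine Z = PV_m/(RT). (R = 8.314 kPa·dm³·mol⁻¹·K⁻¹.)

P = RT/(V_m − b) − a/V_m² = (8.314)(260)/(0.08828 − 0.03234) − 136.3/(0.08828)²
  = 2161.6/0.055940 − 17489 = 38641 − 17489 = 21152 kPa
Z = PV_m/(RT) = (21152)(0.08828)/((8.314)(260)) = 1867.3/2161.6 = 0.8639

Z ≈ 0.8639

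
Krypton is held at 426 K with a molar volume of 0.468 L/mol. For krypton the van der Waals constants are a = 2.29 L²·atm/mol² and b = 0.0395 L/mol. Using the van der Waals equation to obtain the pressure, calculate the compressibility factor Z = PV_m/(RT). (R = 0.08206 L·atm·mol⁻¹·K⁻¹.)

Z ≈ 0.9522

P = RT/(V_m − b) − a/V_m² = (0.08206)(426)/(0.468 − 0.0395) − 2.29/(0.468)²
  = 34.958/0.42850 − 10.455 = 81.582 − 10.455 = 71.127 atm
Z = PV_m/(RT) = (71.127)(0.468)/((0.08206)(426)) = 33.287/34.958 = 0.9522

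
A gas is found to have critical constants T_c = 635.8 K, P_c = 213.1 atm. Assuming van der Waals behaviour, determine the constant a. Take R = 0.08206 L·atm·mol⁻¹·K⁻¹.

a ≈ 5.389 L²·atm/mol²

From T_c = 8a/(27Rb) and P_c = a/(27b²): a = 27 R² T_c²/(64 P_c).
a = 27×(0.08206)²×(635.8)²/(64×213.1) = 73497/13638 = 5.389 L²·atm/mol²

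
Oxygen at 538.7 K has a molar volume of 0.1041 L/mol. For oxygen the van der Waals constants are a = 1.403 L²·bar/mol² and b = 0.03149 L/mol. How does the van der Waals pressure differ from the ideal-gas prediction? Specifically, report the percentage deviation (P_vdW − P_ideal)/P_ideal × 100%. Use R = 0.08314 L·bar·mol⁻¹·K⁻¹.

13.28 %

Ideal: P_ideal = RT/V_m = (0.08314)(538.7)/0.1041 = 430.236 bar
vdW: P = RT/(V_m − b) − a/V_m² = 44.7875/0.0726100 − 1.403/0.0108368 = 616.823 − 129.466 = 487.357 bar
% deviation = (487.357 − 430.236)/430.236 × 100% = 13.28%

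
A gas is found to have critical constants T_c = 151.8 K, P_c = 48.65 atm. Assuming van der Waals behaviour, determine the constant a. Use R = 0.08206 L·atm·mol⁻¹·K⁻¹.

From T_c = 8a/(27Rb) and P_c = a/(27b²): a = 27 R² T_c²/(64 P_c).
a = 27×(0.08206)²×(151.8)²/(64×48.65) = 4189.6/3113.6 = 1.346 L²·atm/mol²

a ≈ 1.346 L²·atm/mol²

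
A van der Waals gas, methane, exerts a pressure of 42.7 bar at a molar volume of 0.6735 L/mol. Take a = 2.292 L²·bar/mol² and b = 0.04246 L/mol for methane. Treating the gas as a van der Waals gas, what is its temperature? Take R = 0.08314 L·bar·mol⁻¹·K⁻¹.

T = (P + a/V_m²)(V_m − b)/R
P + a/V_m² = 42.7 + 2.292/(0.6735)² = 47.753 bar
V_m − b = 0.6735 − 0.04246 = 0.63104 L/mol
T = (47.753)(0.63104)/0.08314 = 362.4 K

T ≈ 362.4 K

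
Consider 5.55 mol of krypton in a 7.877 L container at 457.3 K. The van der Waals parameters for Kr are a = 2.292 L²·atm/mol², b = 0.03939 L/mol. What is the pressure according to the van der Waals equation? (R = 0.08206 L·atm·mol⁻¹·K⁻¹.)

P ≈ 26.06 atm

P = nRT/(V − nb) − a n²/V²
nRT/(V − nb) = (5.55)(0.08206)(457.3)/(7.877 − 5.55×0.03939) = 208.27/7.6584 = 27.195 atm
a n²/V² = (2.292)(5.55)²/(7.877)² = 1.1378 atm
P = 27.195 − 1.1378 = 26.06 atm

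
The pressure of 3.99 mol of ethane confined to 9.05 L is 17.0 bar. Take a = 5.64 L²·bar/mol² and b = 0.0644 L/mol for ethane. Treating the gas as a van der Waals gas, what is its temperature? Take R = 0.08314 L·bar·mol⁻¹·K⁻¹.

T ≈ 479.7 K

T = (P + a n²/V²)(V − nb)/(nR)
P + a n²/V² = 17.0 + (5.64)(3.99)²/(9.05)² = 18.096 bar
V − nb = 9.05 − (3.99)(0.0644) = 8.7930 L
T = (18.096)(8.7930)/((3.99)(0.08314)) = 479.7 K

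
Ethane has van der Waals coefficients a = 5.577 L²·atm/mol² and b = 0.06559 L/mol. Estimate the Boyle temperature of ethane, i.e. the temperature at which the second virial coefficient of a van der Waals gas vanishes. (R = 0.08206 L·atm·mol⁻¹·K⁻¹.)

For a van der Waals gas the second virial coefficient B₂ = b − a/(RT) vanishes at T_B = a/(Rb).
T_B = 5.577/(0.08206×0.06559) = 5.577/0.0053823 = 1036 K

T_B ≈ 1036 K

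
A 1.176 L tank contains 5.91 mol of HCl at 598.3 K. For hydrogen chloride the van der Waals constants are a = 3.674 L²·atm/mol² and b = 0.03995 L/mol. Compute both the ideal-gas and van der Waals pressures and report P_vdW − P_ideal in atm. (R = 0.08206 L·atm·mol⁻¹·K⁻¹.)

Ideal: P_ideal = nRT/V = (5.91)(0.08206)(598.3)/1.176 = 246.735 atm
vdW: P = nRT/(V − nb) − a n²/V² = 290.160/0.939896 − 128.326/1.38298 = 308.715 − 92.7895 = 215.926 atm
ΔP = 215.926 − 246.735 = -30.81 atm

ΔP ≈ -30.81 atm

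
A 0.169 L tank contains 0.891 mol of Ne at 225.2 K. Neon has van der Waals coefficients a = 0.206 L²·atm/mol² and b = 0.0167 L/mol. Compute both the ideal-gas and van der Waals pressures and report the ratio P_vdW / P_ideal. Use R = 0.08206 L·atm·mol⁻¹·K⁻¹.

P_vdW / P_ideal ≈ 1.038

Ideal: P_ideal = nRT/V = (0.891)(0.08206)(225.2)/0.169 = 97.4296 atm
vdW: P = nRT/(V − nb) − a n²/V² = 16.4656/0.154120 − 0.163539/0.0285610 = 106.836 − 5.72595 = 101.110 atm
Ratio = 101.110/97.4296 = 1.038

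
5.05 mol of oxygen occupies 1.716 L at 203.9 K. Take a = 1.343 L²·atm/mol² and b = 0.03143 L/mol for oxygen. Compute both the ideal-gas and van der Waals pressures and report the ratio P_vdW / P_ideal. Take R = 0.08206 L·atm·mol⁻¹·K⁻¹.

Ideal: P_ideal = nRT/V = (5.05)(0.08206)(203.9)/1.716 = 49.2405 atm
vdW: P = nRT/(V − nb) − a n²/V² = 84.4968/1.55728 − 34.2499/2.94466 = 54.2592 − 11.6312 = 42.6280 atm
Ratio = 42.6280/49.2405 = 0.8657

P_vdW / P_ideal ≈ 0.8657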